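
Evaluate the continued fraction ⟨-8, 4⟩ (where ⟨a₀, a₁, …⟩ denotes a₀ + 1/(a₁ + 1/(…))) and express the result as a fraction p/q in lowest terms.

-31/4

Work from the innermost term outward:
Start with 4.
-8 + 1/(4/1) = -8 + 1/4 = -31/4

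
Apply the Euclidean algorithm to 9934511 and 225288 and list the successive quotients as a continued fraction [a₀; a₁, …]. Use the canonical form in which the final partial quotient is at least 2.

⌊9934511/225288⌋ = 44, remainder 21839
⌊225288/21839⌋ = 10, remainder 6898
⌊21839/6898⌋ = 3, remainder 1145
⌊6898/1145⌋ = 6, remainder 28
⌊1145/28⌋ = 40, remainder 25
⌊28/25⌋ = 1, remainder 3
⌊25/3⌋ = 8, remainder 1
⌊3/1⌋ = 3, remainder 0

[44; 10, 3, 6, 40, 1, 8, 3]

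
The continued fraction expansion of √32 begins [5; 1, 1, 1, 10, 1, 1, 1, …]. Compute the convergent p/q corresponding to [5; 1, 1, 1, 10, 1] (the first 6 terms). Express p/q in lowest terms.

Start with 1.
10 + 1/(1/1) = 10 + 1/1 = 11/1
1 + 1/(11/1) = 1 + 1/11 = 12/11
1 + 1/(12/11) = 1 + 11/12 = 23/12
1 + 1/(23/12) = 1 + 12/23 = 35/23
5 + 1/(35/23) = 5 + 23/35 = 198/35

198/35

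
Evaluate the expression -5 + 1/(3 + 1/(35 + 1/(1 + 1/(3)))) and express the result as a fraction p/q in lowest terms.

-2022/433

Use the convergent recurrence hₖ = aₖ·hₖ₋₁ + hₖ₋₂ (and likewise for the denominators kₖ):
a_0 = -5: -5/1
a_1 = 3: -14/3
a_2 = 35: -495/106
a_3 = 1: -509/109
a_4 = 3: -2022/433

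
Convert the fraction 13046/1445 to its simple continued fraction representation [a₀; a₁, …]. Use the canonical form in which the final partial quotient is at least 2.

[9; 35, 4, 10]

Repeatedly divide and take the remainder:
13046 = 9·1445 + 41, so a_0 = 9
1445 = 35·41 + 10, so a_1 = 35
41 = 4·10 + 1, so a_2 = 4
10 = 10·1 + 0, so a_3 = 10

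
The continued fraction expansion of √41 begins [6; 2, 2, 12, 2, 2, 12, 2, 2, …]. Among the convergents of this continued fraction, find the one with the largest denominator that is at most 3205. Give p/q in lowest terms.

2049/320

a_0 = 6: 6/1  (≤ bound)
a_1 = 2: 13/2  (≤ bound)
a_2 = 2: 32/5  (≤ bound)
a_3 = 12: 397/62  (≤ bound)
a_4 = 2: 826/129  (≤ bound)
a_5 = 2: 2049/320  (≤ bound)
a_6 = 12: 25414/3969  (> 3205, stop)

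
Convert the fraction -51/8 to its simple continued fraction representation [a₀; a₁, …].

[-7; 1, 1, 1, 2]

Run the Euclidean algorithm, recording each quotient:
⌊-51/8⌋ = -7, remainder 5
⌊8/5⌋ = 1, remainder 3
⌊5/3⌋ = 1, remainder 2
⌊3/2⌋ = 1, remainder 1
⌊2/1⌋ = 2, remainder 0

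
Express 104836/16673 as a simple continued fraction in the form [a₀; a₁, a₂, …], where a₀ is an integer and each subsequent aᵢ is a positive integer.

[6; 3, 2, 9, 2, 59, 2]

Apply division with remainder until the remainder is 0:
⌊104836/16673⌋ = 6, remainder 4798
⌊16673/4798⌋ = 3, remainder 2279
⌊4798/2279⌋ = 2, remainder 240
⌊2279/240⌋ = 9, remainder 119
⌊240/119⌋ = 2, remainder 2
⌊119/2⌋ = 59, remainder 1
⌊2/1⌋ = 2, remainder 0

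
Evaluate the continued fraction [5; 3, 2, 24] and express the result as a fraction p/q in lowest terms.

904/171

Start with 24.
2 + 1/(24/1) = 2 + 1/24 = 49/24
3 + 1/(49/24) = 3 + 24/49 = 171/49
5 + 1/(171/49) = 5 + 49/171 = 904/171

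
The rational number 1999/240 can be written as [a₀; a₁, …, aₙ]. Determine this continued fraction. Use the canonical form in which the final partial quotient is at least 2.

[8; 3, 26, 3]

⌊1999/240⌋ = 8, remainder 79
⌊240/79⌋ = 3, remainder 3
⌊79/3⌋ = 26, remainder 1
⌊3/1⌋ = 3, remainder 0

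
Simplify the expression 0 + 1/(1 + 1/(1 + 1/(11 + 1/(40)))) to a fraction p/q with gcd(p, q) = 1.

a_0 = 0: 0/1
a_1 = 1: 1/1
a_2 = 1: 1/2
a_3 = 11: 12/23
a_4 = 40: 481/922

481/922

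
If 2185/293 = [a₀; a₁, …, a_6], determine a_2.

5

Repeatedly divide and take the remainder:
2185 = 7·293 + 134, so a_0 = 7
293 = 2·134 + 25, so a_1 = 2
134 = 5·25 + 9, so a_2 = 5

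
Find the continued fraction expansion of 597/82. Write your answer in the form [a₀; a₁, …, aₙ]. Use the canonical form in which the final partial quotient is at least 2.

597 ÷ 82 → quotient 7, remainder 23
82 ÷ 23 → quotient 3, remainder 13
23 ÷ 13 → quotient 1, remainder 10
13 ÷ 10 → quotient 1, remainder 3
10 ÷ 3 → quotient 3, remainder 1
3 ÷ 1 → quotient 3, remainder 0

[7; 3, 1, 1, 3, 3]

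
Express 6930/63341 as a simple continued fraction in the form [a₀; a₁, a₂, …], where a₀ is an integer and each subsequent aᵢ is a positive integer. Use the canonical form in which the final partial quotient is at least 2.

Repeatedly divide and take the remainder:
6930 = 0·63341 + 6930, so a_0 = 0
63341 = 9·6930 + 971, so a_1 = 9
6930 = 7·971 + 133, so a_2 = 7
971 = 7·133 + 40, so a_3 = 7
133 = 3·40 + 13, so a_4 = 3
40 = 3·13 + 1, so a_5 = 3
13 = 13·1 + 0, so a_6 = 13

[0; 9, 7, 7, 3, 3, 13]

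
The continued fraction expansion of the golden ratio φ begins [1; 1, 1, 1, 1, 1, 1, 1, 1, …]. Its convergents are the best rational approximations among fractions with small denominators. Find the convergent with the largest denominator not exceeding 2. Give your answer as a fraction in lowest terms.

3/2

a_0 = 1: 1/1  (≤ bound)
a_1 = 1: 2/1  (≤ bound)
a_2 = 1: 3/2  (≤ bound)
a_3 = 1: 5/3  (> 2, stop)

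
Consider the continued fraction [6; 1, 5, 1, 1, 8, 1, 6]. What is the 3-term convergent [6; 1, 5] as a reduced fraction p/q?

Build up convergents one term at a time:
a_0 = 6: 6/1
a_1 = 1: 7/1
a_2 = 5: 41/6

41/6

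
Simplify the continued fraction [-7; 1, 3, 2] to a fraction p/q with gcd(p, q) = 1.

-56/9

a_0 = -7: -7/1
a_1 = 1: -6/1
a_2 = 3: -25/4
a_3 = 2: -56/9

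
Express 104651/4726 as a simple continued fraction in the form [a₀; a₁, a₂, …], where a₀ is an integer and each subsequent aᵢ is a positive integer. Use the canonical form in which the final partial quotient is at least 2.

Apply division with remainder until the remainder is 0:
⌊104651/4726⌋ = 22, remainder 679
⌊4726/679⌋ = 6, remainder 652
⌊679/652⌋ = 1, remainder 27
⌊652/27⌋ = 24, remainder 4
⌊27/4⌋ = 6, remainder 3
⌊4/3⌋ = 1, remainder 1
⌊3/1⌋ = 3, remainder 0

[22; 6, 1, 24, 6, 1, 3]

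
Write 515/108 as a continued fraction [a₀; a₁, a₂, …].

⌊515/108⌋ = 4, remainder 83
⌊108/83⌋ = 1, remainder 25
⌊83/25⌋ = 3, remainder 8
⌊25/8⌋ = 3, remainder 1
⌊8/1⌋ = 8, remainder 0

[4; 1, 3, 3, 8]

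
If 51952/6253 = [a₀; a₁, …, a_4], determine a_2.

4

51952 ÷ 6253 → quotient 8, remainder 1928
6253 ÷ 1928 → quotient 3, remainder 469
1928 ÷ 469 → quotient 4, remainder 52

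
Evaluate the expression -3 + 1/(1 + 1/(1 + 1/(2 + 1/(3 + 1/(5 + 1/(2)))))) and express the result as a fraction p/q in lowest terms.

a_0 = -3: -3/1
a_1 = 1: -2/1
a_2 = 1: -5/2
a_3 = 2: -12/5
a_4 = 3: -41/17
a_5 = 5: -217/90
a_6 = 2: -475/197

-475/197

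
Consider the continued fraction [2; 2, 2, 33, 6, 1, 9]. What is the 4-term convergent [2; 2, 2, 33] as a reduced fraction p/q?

Compute successive convergents:
a_0 = 2: 2/1
a_1 = 2: 5/2
a_2 = 2: 12/5
a_3 = 33: 401/167

401/167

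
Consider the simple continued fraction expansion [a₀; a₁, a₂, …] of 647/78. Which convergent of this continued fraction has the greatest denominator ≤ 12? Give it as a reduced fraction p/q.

83/10

a_0 = 8: 8/1  (≤ bound)
a_1 = 3: 25/3  (≤ bound)
a_2 = 2: 58/7  (≤ bound)
a_3 = 1: 83/10  (≤ bound)
a_4 = 1: 141/17  (> 12, stop)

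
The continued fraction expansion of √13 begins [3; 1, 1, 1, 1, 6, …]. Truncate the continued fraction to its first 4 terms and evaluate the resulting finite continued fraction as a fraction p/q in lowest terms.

11/3

a_0 = 3: 3/1
a_1 = 1: 4/1
a_2 = 1: 7/2
a_3 = 1: 11/3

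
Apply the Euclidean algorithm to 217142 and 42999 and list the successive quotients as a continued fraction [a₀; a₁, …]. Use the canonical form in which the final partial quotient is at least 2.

[5; 20, 36, 2, 1, 1, 3, 3]

Apply division with remainder until the remainder is 0:
217142 = 5·42999 + 2147, so a_0 = 5
42999 = 20·2147 + 59, so a_1 = 20
2147 = 36·59 + 23, so a_2 = 36
59 = 2·23 + 13, so a_3 = 2
23 = 1·13 + 10, so a_4 = 1
13 = 1·10 + 3, so a_5 = 1
10 = 3·3 + 1, so a_6 = 3
3 = 3·1 + 0, so a_7 = 3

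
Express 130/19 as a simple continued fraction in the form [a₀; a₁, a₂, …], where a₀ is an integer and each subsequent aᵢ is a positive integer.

[6; 1, 5, 3]

130 ÷ 19 → quotient 6, remainder 16
19 ÷ 16 → quotient 1, remainder 3
16 ÷ 3 → quotient 5, remainder 1
3 ÷ 1 → quotient 3, remainder 0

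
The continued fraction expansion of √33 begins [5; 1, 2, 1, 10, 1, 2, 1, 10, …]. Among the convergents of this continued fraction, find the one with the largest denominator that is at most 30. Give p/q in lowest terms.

List convergents until the denominator exceeds the bound:
a_0 = 5: 5/1  (≤ bound)
a_1 = 1: 6/1  (≤ bound)
a_2 = 2: 17/3  (≤ bound)
a_3 = 1: 23/4  (≤ bound)
a_4 = 10: 247/43  (> 30, stop)

23/4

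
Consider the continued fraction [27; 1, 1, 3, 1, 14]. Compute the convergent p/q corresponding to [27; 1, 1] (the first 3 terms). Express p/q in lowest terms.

Build up convergents one term at a time:
a_0 = 27: 27/1
a_1 = 1: 28/1
a_2 = 1: 55/2

55/2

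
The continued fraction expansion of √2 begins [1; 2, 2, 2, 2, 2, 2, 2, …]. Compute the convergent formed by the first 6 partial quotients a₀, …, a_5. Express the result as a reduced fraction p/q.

99/70

a_0 = 1: 1/1
a_1 = 2: 3/2
a_2 = 2: 7/5
a_3 = 2: 17/12
a_4 = 2: 41/29
a_5 = 2: 99/70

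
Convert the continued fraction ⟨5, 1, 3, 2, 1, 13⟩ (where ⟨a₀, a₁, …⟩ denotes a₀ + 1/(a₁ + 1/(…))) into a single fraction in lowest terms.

Compute successive convergents:
a_0 = 5: 5/1
a_1 = 1: 6/1
a_2 = 3: 23/4
a_3 = 2: 52/9
a_4 = 1: 75/13
a_5 = 13: 1027/178

1027/178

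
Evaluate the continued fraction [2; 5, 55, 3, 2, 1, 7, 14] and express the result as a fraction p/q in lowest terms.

Start with 14.
7 + 1/(14/1) = 7 + 1/14 = 99/14
1 + 1/(99/14) = 1 + 14/99 = 113/99
2 + 1/(113/99) = 2 + 99/113 = 325/113
3 + 1/(325/113) = 3 + 113/325 = 1088/325
55 + 1/(1088/325) = 55 + 325/1088 = 60165/1088
5 + 1/(60165/1088) = 5 + 1088/60165 = 301913/60165
2 + 1/(301913/60165) = 2 + 60165/301913 = 663991/301913

663991/301913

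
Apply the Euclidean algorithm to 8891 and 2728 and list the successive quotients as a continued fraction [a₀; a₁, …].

[3; 3, 1, 6, 14, 3, 2]

Repeatedly divide and take the remainder:
8891 ÷ 2728 → quotient 3, remainder 707
2728 ÷ 707 → quotient 3, remainder 607
707 ÷ 607 → quotient 1, remainder 100
607 ÷ 100 → quotient 6, remainder 7
100 ÷ 7 → quotient 14, remainder 2
7 ÷ 2 → quotient 3, remainder 1
2 ÷ 1 → quotient 2, remainder 0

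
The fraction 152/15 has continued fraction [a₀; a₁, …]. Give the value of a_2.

2

152 ÷ 15 → quotient 10, remainder 2
15 ÷ 2 → quotient 7, remainder 1
2 ÷ 1 → quotient 2, remainder 0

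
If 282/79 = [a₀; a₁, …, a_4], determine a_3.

3

Apply division with remainder until the remainder is 0:
⌊282/79⌋ = 3, remainder 45
⌊79/45⌋ = 1, remainder 34
⌊45/34⌋ = 1, remainder 11
⌊34/11⌋ = 3, remainder 1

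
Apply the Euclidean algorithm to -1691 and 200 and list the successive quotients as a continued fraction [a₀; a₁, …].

-1691 ÷ 200 → quotient -9, remainder 109
200 ÷ 109 → quotient 1, remainder 91
109 ÷ 91 → quotient 1, remainder 18
91 ÷ 18 → quotient 5, remainder 1
18 ÷ 1 → quotient 18, remainder 0

[-9; 1, 1, 5, 18]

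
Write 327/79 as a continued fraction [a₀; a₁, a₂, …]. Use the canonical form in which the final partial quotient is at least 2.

[4; 7, 5, 2]

Run the Euclidean algorithm, recording each quotient:
327 = 4·79 + 11, so a_0 = 4
79 = 7·11 + 2, so a_1 = 7
11 = 5·2 + 1, so a_2 = 5
2 = 2·1 + 0, so a_3 = 2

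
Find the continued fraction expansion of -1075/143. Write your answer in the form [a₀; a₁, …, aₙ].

-1075 ÷ 143 → quotient -8, remainder 69
143 ÷ 69 → quotient 2, remainder 5
69 ÷ 5 → quotient 13, remainder 4
5 ÷ 4 → quotient 1, remainder 1
4 ÷ 1 → quotient 4, remainder 0

[-8; 2, 13, 1, 4]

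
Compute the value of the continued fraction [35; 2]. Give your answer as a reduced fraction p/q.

71/2

Start with 2.
35 + 1/(2/1) = 35 + 1/2 = 71/2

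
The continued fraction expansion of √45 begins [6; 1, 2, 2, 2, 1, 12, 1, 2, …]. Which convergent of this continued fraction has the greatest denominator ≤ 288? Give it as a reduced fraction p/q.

List convergents until the denominator exceeds the bound:
a_0 = 6: 6/1  (≤ bound)
a_1 = 1: 7/1  (≤ bound)
a_2 = 2: 20/3  (≤ bound)
a_3 = 2: 47/7  (≤ bound)
a_4 = 2: 114/17  (≤ bound)
a_5 = 1: 161/24  (≤ bound)
a_6 = 12: 2046/305  (> 288, stop)

161/24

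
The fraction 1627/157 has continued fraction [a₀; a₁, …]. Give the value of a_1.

Repeatedly divide and take the remainder:
⌊1627/157⌋ = 10, remainder 57
⌊157/57⌋ = 2, remainder 43

2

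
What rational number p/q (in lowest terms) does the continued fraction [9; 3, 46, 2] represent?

Start with 2.
46 + 1/(2/1) = 46 + 1/2 = 93/2
3 + 1/(93/2) = 3 + 2/93 = 281/93
9 + 1/(281/93) = 9 + 93/281 = 2622/281

2622/281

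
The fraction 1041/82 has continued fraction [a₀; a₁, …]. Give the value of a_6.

Repeatedly divide and take the remainder:
⌊1041/82⌋ = 12, remainder 57
⌊82/57⌋ = 1, remainder 25
⌊57/25⌋ = 2, remainder 7
⌊25/7⌋ = 3, remainder 4
⌊7/4⌋ = 1, remainder 3
⌊4/3⌋ = 1, remainder 1
⌊3/1⌋ = 3, remainder 0

3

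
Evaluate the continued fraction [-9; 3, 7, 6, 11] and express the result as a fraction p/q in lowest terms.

a_0 = -9: -9/1
a_1 = 3: -26/3
a_2 = 7: -191/22
a_3 = 6: -1172/135
a_4 = 11: -13083/1507

-13083/1507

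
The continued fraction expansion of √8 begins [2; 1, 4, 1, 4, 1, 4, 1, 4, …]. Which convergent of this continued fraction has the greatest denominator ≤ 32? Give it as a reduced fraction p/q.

82/29

List convergents until the denominator exceeds the bound:
a_0 = 2: 2/1  (≤ bound)
a_1 = 1: 3/1  (≤ bound)
a_2 = 4: 14/5  (≤ bound)
a_3 = 1: 17/6  (≤ bound)
a_4 = 4: 82/29  (≤ bound)
a_5 = 1: 99/35  (> 32, stop)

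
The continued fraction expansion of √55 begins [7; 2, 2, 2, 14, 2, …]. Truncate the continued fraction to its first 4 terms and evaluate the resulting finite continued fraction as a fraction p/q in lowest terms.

Start with 2.
2 + 1/(2/1) = 2 + 1/2 = 5/2
2 + 1/(5/2) = 2 + 2/5 = 12/5
7 + 1/(12/5) = 7 + 5/12 = 89/12

89/12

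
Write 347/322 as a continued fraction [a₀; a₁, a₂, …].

[1; 12, 1, 7, 3]

347 = 1·322 + 25, so a_0 = 1
322 = 12·25 + 22, so a_1 = 12
25 = 1·22 + 3, so a_2 = 1
22 = 7·3 + 1, so a_3 = 7
3 = 3·1 + 0, so a_4 = 3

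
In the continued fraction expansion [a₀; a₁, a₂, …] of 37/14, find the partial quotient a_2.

Apply division with remainder until the remainder is 0:
37 ÷ 14 → quotient 2, remainder 9
14 ÷ 9 → quotient 1, remainder 5
9 ÷ 5 → quotient 1, remainder 4

1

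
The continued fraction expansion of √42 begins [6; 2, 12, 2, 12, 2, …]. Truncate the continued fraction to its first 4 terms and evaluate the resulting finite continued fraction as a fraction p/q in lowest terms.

337/52

a_0 = 6: 6/1
a_1 = 2: 13/2
a_2 = 12: 162/25
a_3 = 2: 337/52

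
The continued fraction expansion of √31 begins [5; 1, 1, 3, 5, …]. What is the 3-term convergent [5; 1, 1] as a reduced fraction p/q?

11/2

Start with 1.
1 + 1/(1/1) = 1 + 1/1 = 2/1
5 + 1/(2/1) = 5 + 1/2 = 11/2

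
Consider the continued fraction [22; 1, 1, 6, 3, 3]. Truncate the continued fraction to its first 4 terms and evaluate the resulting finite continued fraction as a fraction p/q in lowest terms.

Starting at the tail and folding back:
Start with 6.
1 + 1/(6/1) = 1 + 1/6 = 7/6
1 + 1/(7/6) = 1 + 6/7 = 13/7
22 + 1/(13/7) = 22 + 7/13 = 293/13

293/13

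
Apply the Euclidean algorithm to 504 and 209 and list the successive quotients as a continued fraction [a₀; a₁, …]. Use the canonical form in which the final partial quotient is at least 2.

504 ÷ 209 → quotient 2, remainder 86
209 ÷ 86 → quotient 2, remainder 37
86 ÷ 37 → quotient 2, remainder 12
37 ÷ 12 → quotient 3, remainder 1
12 ÷ 1 → quotient 12, remainder 0

[2; 2, 2, 3, 12]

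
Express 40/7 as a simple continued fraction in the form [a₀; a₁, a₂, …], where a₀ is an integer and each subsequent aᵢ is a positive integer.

[5; 1, 2, 2]

40 ÷ 7 → quotient 5, remainder 5
7 ÷ 5 → quotient 1, remainder 2
5 ÷ 2 → quotient 2, remainder 1
2 ÷ 1 → quotient 2, remainder 0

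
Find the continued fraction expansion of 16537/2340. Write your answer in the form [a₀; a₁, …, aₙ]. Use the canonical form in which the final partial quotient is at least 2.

[7; 14, 1, 9, 2, 7]

16537 ÷ 2340 → quotient 7, remainder 157
2340 ÷ 157 → quotient 14, remainder 142
157 ÷ 142 → quotient 1, remainder 15
142 ÷ 15 → quotient 9, remainder 7
15 ÷ 7 → quotient 2, remainder 1
7 ÷ 1 → quotient 7, remainder 0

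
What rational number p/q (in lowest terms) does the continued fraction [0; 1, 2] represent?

a_0 = 0: 0/1
a_1 = 1: 1/1
a_2 = 2: 2/3

2/3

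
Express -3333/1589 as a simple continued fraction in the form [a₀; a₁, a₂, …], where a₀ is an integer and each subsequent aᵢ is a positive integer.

[-3; 1, 9, 3, 1, 38]

⌊-3333/1589⌋ = -3, remainder 1434
⌊1589/1434⌋ = 1, remainder 155
⌊1434/155⌋ = 9, remainder 39
⌊155/39⌋ = 3, remainder 38
⌊39/38⌋ = 1, remainder 1
⌊38/1⌋ = 38, remainder 0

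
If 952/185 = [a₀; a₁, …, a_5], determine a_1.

6

952 ÷ 185 → quotient 5, remainder 27
185 ÷ 27 → quotient 6, remainder 23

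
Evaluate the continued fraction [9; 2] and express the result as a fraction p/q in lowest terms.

Use the convergent recurrence hₖ = aₖ·hₖ₋₁ + hₖ₋₂ (and likewise for the denominators kₖ):
a_0 = 9: 9/1
a_1 = 2: 19/2

19/2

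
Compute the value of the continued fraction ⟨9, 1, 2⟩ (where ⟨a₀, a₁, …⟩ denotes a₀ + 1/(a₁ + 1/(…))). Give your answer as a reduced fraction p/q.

29/3

a_0 = 9: 9/1
a_1 = 1: 10/1
a_2 = 2: 29/3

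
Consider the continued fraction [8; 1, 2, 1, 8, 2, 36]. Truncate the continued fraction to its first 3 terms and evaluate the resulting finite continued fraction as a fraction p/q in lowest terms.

Work from the innermost term outward:
Start with 2.
1 + 1/(2/1) = 1 + 1/2 = 3/2
8 + 1/(3/2) = 8 + 2/3 = 26/3

26/3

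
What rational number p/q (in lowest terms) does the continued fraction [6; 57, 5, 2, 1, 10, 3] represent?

182041/30252

a_0 = 6: 6/1
a_1 = 57: 343/57
a_2 = 5: 1721/286
a_3 = 2: 3785/629
a_4 = 1: 5506/915
a_5 = 10: 58845/9779
a_6 = 3: 182041/30252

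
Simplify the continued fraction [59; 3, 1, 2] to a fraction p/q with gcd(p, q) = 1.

Use the convergent recurrence hₖ = aₖ·hₖ₋₁ + hₖ₋₂ (and likewise for the denominators kₖ):
a_0 = 59: 59/1
a_1 = 3: 178/3
a_2 = 1: 237/4
a_3 = 2: 652/11

652/11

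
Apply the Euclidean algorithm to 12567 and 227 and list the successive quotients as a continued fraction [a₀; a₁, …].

Run the Euclidean algorithm, recording each quotient:
12567 = 55·227 + 82, so a_0 = 55
227 = 2·82 + 63, so a_1 = 2
82 = 1·63 + 19, so a_2 = 1
63 = 3·19 + 6, so a_3 = 3
19 = 3·6 + 1, so a_4 = 3
6 = 6·1 + 0, so a_5 = 6

[55; 2, 1, 3, 3, 6]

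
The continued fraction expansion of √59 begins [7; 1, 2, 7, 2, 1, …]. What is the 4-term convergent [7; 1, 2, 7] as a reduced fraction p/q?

Use the convergent recurrence hₖ = aₖ·hₖ₋₁ + hₖ₋₂ (and likewise for the denominators kₖ):
a_0 = 7: 7/1
a_1 = 1: 8/1
a_2 = 2: 23/3
a_3 = 7: 169/22

169/22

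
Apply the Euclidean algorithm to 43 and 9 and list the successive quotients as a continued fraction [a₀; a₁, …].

⌊43/9⌋ = 4, remainder 7
⌊9/7⌋ = 1, remainder 2
⌊7/2⌋ = 3, remainder 1
⌊2/1⌋ = 2, remainder 0

[4; 1, 3, 2]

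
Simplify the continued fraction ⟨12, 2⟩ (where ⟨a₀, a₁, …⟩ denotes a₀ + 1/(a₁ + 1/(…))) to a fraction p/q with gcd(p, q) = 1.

a_0 = 12: 12/1
a_1 = 2: 25/2

25/2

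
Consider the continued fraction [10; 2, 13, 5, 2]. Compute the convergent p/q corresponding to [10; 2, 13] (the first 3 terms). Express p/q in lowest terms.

Start with 13.
2 + 1/(13/1) = 2 + 1/13 = 27/13
10 + 1/(27/13) = 10 + 13/27 = 283/27

283/27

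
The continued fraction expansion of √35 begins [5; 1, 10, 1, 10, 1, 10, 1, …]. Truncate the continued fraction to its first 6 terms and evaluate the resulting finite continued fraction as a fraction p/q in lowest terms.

a_0 = 5: 5/1
a_1 = 1: 6/1
a_2 = 10: 65/11
a_3 = 1: 71/12
a_4 = 10: 775/131
a_5 = 1: 846/143

846/143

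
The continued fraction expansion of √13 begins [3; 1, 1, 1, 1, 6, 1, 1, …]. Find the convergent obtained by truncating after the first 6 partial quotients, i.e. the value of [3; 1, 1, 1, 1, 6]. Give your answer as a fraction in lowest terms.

Work from the innermost term outward:
Start with 6.
1 + 1/(6/1) = 1 + 1/6 = 7/6
1 + 1/(7/6) = 1 + 6/7 = 13/7
1 + 1/(13/7) = 1 + 7/13 = 20/13
1 + 1/(20/13) = 1 + 13/20 = 33/20
3 + 1/(33/20) = 3 + 20/33 = 119/33

119/33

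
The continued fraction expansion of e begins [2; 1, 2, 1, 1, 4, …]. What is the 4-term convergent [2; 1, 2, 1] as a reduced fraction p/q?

11/4

Start with 1.
2 + 1/(1/1) = 2 + 1/1 = 3/1
1 + 1/(3/1) = 1 + 1/3 = 4/3
2 + 1/(4/3) = 2 + 3/4 = 11/4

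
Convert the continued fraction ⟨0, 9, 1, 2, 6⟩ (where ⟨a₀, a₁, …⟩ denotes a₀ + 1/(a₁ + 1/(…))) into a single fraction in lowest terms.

a_0 = 0: 0/1
a_1 = 9: 1/9
a_2 = 1: 1/10
a_3 = 2: 3/29
a_4 = 6: 19/184

19/184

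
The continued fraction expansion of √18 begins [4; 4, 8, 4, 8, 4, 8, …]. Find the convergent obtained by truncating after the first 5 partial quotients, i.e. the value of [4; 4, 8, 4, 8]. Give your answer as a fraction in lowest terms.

Build up convergents one term at a time:
a_0 = 4: 4/1
a_1 = 4: 17/4
a_2 = 8: 140/33
a_3 = 4: 577/136
a_4 = 8: 4756/1121

4756/1121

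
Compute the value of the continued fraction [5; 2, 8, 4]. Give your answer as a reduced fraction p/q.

Collapse the nested fraction from the inside out:
Start with 4.
8 + 1/(4/1) = 8 + 1/4 = 33/4
2 + 1/(33/4) = 2 + 4/33 = 70/33
5 + 1/(70/33) = 5 + 33/70 = 383/70

383/70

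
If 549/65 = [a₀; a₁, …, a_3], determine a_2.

4

549 = 8·65 + 29, so a_0 = 8
65 = 2·29 + 7, so a_1 = 2
29 = 4·7 + 1, so a_2 = 4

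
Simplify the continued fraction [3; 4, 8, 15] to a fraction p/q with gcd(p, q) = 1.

1618/499

a_0 = 3: 3/1
a_1 = 4: 13/4
a_2 = 8: 107/33
a_3 = 15: 1618/499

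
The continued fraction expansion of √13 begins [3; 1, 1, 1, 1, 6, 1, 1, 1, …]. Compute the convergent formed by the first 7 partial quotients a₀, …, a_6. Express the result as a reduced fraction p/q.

Start with 1.
6 + 1/(1/1) = 6 + 1/1 = 7/1
1 + 1/(7/1) = 1 + 1/7 = 8/7
1 + 1/(8/7) = 1 + 7/8 = 15/8
1 + 1/(15/8) = 1 + 8/15 = 23/15
1 + 1/(23/15) = 1 + 15/23 = 38/23
3 + 1/(38/23) = 3 + 23/38 = 137/38

137/38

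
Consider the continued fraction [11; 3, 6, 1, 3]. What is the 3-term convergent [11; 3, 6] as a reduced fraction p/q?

Starting at the tail and folding back:
Start with 6.
3 + 1/(6/1) = 3 + 1/6 = 19/6
11 + 1/(19/6) = 11 + 6/19 = 215/19

215/19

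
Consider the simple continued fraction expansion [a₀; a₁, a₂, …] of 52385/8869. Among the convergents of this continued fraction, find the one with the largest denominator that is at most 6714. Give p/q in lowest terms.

3981/674

List convergents until the denominator exceeds the bound:
a_0 = 5: 5/1  (≤ bound)
a_1 = 1: 6/1  (≤ bound)
a_2 = 9: 59/10  (≤ bound)
a_3 = 1: 65/11  (≤ bound)
a_4 = 2: 189/32  (≤ bound)
a_5 = 3: 632/107  (≤ bound)
a_6 = 6: 3981/674  (≤ bound)
a_7 = 13: 52385/8869  (> 6714, stop)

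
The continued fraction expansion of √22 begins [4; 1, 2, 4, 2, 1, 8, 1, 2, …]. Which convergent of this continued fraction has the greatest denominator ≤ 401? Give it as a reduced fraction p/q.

1712/365

a_0 = 4: 4/1  (≤ bound)
a_1 = 1: 5/1  (≤ bound)
a_2 = 2: 14/3  (≤ bound)
a_3 = 4: 61/13  (≤ bound)
a_4 = 2: 136/29  (≤ bound)
a_5 = 1: 197/42  (≤ bound)
a_6 = 8: 1712/365  (≤ bound)
a_7 = 1: 1909/407  (> 401, stop)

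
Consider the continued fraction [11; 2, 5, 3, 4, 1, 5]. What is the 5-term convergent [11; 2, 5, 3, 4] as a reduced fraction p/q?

1730/151

Compute successive convergents:
a_0 = 11: 11/1
a_1 = 2: 23/2
a_2 = 5: 126/11
a_3 = 3: 401/35
a_4 = 4: 1730/151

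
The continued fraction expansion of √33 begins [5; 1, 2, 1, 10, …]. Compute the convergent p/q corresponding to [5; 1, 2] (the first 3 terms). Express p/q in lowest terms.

17/3

Compute successive convergents:
a_0 = 5: 5/1
a_1 = 1: 6/1
a_2 = 2: 17/3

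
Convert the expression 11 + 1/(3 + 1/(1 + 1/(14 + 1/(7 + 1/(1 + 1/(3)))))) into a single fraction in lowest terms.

20764/1845

Build up convergents one term at a time:
a_0 = 11: 11/1
a_1 = 3: 34/3
a_2 = 1: 45/4
a_3 = 14: 664/59
a_4 = 7: 4693/417
a_5 = 1: 5357/476
a_6 = 3: 20764/1845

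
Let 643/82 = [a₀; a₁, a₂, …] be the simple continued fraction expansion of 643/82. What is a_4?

4

643 ÷ 82 → quotient 7, remainder 69
82 ÷ 69 → quotient 1, remainder 13
69 ÷ 13 → quotient 5, remainder 4
13 ÷ 4 → quotient 3, remainder 1
4 ÷ 1 → quotient 4, remainder 0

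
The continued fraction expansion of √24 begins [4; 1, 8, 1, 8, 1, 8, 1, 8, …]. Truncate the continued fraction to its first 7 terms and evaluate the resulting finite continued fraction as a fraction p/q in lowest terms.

4316/881

a_0 = 4: 4/1
a_1 = 1: 5/1
a_2 = 8: 44/9
a_3 = 1: 49/10
a_4 = 8: 436/89
a_5 = 1: 485/99
a_6 = 8: 4316/881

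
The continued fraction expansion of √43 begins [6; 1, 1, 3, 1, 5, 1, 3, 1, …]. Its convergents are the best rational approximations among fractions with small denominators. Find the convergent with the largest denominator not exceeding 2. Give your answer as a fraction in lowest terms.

List convergents until the denominator exceeds the bound:
a_0 = 6: 6/1  (≤ bound)
a_1 = 1: 7/1  (≤ bound)
a_2 = 1: 13/2  (≤ bound)
a_3 = 3: 46/7  (> 2, stop)

13/2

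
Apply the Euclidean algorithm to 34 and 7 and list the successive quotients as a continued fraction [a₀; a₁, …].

34 = 4·7 + 6, so a_0 = 4
7 = 1·6 + 1, so a_1 = 1
6 = 6·1 + 0, so a_2 = 6

[4; 1, 6]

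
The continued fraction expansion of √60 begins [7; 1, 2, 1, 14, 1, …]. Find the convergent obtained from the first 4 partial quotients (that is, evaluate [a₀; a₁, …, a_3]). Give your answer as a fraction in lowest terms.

31/4

Use the convergent recurrence hₖ = aₖ·hₖ₋₁ + hₖ₋₂ (and likewise for the denominators kₖ):
a_0 = 7: 7/1
a_1 = 1: 8/1
a_2 = 2: 23/3
a_3 = 1: 31/4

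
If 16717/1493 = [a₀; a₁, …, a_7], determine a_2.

16717 ÷ 1493 → quotient 11, remainder 294
1493 ÷ 294 → quotient 5, remainder 23
294 ÷ 23 → quotient 12, remainder 18

12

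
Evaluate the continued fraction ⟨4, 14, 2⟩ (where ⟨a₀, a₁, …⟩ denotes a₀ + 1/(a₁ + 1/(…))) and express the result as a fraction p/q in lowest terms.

Compute successive convergents:
a_0 = 4: 4/1
a_1 = 14: 57/14
a_2 = 2: 118/29

118/29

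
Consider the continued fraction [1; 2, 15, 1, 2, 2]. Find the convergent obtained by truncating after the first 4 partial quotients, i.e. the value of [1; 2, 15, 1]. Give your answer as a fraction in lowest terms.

49/33

Collapse the nested fraction from the inside out:
Start with 1.
15 + 1/(1/1) = 15 + 1/1 = 16/1
2 + 1/(16/1) = 2 + 1/16 = 33/16
1 + 1/(33/16) = 1 + 16/33 = 49/33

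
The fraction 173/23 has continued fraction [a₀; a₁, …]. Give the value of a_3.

173 ÷ 23 → quotient 7, remainder 12
23 ÷ 12 → quotient 1, remainder 11
12 ÷ 11 → quotient 1, remainder 1
11 ÷ 1 → quotient 11, remainder 0

11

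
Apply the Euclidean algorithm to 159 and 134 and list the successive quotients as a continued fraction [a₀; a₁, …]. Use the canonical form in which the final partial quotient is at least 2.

159 ÷ 134 → quotient 1, remainder 25
134 ÷ 25 → quotient 5, remainder 9
25 ÷ 9 → quotient 2, remainder 7
9 ÷ 7 → quotient 1, remainder 2
7 ÷ 2 → quotient 3, remainder 1
2 ÷ 1 → quotient 2, remainder 0

[1; 5, 2, 1, 3, 2]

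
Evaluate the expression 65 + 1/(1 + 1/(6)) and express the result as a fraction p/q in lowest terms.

461/7

Start with 6.
1 + 1/(6/1) = 1 + 1/6 = 7/6
65 + 1/(7/6) = 65 + 6/7 = 461/7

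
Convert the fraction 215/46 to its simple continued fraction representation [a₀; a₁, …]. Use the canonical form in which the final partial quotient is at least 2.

[4; 1, 2, 15]

⌊215/46⌋ = 4, remainder 31
⌊46/31⌋ = 1, remainder 15
⌊31/15⌋ = 2, remainder 1
⌊15/1⌋ = 15, remainder 0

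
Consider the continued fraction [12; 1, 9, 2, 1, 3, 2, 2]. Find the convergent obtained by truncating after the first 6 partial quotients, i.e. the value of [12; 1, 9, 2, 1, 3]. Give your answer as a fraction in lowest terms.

Start with 3.
1 + 1/(3/1) = 1 + 1/3 = 4/3
2 + 1/(4/3) = 2 + 3/4 = 11/4
9 + 1/(11/4) = 9 + 4/11 = 103/11
1 + 1/(103/11) = 1 + 11/103 = 114/103
12 + 1/(114/103) = 12 + 103/114 = 1471/114

1471/114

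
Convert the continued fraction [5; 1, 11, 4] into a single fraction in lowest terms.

290/49

Use the convergent recurrence hₖ = aₖ·hₖ₋₁ + hₖ₋₂ (and likewise for the denominators kₖ):
a_0 = 5: 5/1
a_1 = 1: 6/1
a_2 = 11: 71/12
a_3 = 4: 290/49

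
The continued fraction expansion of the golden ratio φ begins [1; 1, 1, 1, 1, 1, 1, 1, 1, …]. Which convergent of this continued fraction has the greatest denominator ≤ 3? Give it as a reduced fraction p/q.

5/3

List convergents until the denominator exceeds the bound:
a_0 = 1: 1/1  (≤ bound)
a_1 = 1: 2/1  (≤ bound)
a_2 = 1: 3/2  (≤ bound)
a_3 = 1: 5/3  (≤ bound)
a_4 = 1: 8/5  (> 3, stop)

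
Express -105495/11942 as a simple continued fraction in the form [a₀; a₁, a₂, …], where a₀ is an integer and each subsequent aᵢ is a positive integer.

⌊-105495/11942⌋ = -9, remainder 1983
⌊11942/1983⌋ = 6, remainder 44
⌊1983/44⌋ = 45, remainder 3
⌊44/3⌋ = 14, remainder 2
⌊3/2⌋ = 1, remainder 1
⌊2/1⌋ = 2, remainder 0

[-9; 6, 45, 14, 1, 2]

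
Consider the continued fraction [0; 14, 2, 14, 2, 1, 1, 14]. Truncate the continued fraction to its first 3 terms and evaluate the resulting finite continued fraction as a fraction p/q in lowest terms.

Collapse the nested fraction from the inside out:
Start with 2.
14 + 1/(2/1) = 14 + 1/2 = 29/2
0 + 1/(29/2) = 0 + 2/29 = 2/29

2/29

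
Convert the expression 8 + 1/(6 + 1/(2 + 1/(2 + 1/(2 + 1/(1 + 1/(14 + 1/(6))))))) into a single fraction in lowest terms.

Build up convergents one term at a time:
a_0 = 8: 8/1
a_1 = 6: 49/6
a_2 = 2: 106/13
a_3 = 2: 261/32
a_4 = 2: 628/77
a_5 = 1: 889/109
a_6 = 14: 13074/1603
a_7 = 6: 79333/9727

79333/9727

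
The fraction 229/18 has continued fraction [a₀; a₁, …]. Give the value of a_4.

1

229 = 12·18 + 13, so a_0 = 12
18 = 1·13 + 5, so a_1 = 1
13 = 2·5 + 3, so a_2 = 2
5 = 1·3 + 2, so a_3 = 1
3 = 1·2 + 1, so a_4 = 1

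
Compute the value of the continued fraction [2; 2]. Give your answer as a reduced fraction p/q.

a_0 = 2: 2/1
a_1 = 2: 5/2

5/2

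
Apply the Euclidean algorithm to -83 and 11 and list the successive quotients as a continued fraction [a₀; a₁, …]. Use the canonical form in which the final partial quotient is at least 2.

[-8; 2, 5]

-83 = -8·11 + 5, so a_0 = -8
11 = 2·5 + 1, so a_1 = 2
5 = 5·1 + 0, so a_2 = 5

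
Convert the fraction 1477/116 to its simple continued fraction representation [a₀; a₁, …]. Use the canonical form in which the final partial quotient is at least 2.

[12; 1, 2, 1, 2, 1, 7]

1477 ÷ 116 → quotient 12, remainder 85
116 ÷ 85 → quotient 1, remainder 31
85 ÷ 31 → quotient 2, remainder 23
31 ÷ 23 → quotient 1, remainder 8
23 ÷ 8 → quotient 2, remainder 7
8 ÷ 7 → quotient 1, remainder 1
7 ÷ 1 → quotient 7, remainder 0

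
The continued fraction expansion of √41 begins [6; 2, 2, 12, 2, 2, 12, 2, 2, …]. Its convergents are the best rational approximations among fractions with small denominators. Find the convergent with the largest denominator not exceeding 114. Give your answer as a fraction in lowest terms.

a_0 = 6: 6/1  (≤ bound)
a_1 = 2: 13/2  (≤ bound)
a_2 = 2: 32/5  (≤ bound)
a_3 = 12: 397/62  (≤ bound)
a_4 = 2: 826/129  (> 114, stop)

397/62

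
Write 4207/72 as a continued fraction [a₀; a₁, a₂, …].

4207 = 58·72 + 31, so a_0 = 58
72 = 2·31 + 10, so a_1 = 2
31 = 3·10 + 1, so a_2 = 3
10 = 10·1 + 0, so a_3 = 10

[58; 2, 3, 10]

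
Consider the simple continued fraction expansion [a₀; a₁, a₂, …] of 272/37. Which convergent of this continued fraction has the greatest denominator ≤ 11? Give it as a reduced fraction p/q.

22/3

a_0 = 7: 7/1  (≤ bound)
a_1 = 2: 15/2  (≤ bound)
a_2 = 1: 22/3  (≤ bound)
a_3 = 5: 125/17  (> 11, stop)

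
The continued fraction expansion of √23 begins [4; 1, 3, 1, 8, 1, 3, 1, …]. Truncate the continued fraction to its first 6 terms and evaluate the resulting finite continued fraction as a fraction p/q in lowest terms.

Collapse the nested fraction from the inside out:
Start with 1.
8 + 1/(1/1) = 8 + 1/1 = 9/1
1 + 1/(9/1) = 1 + 1/9 = 10/9
3 + 1/(10/9) = 3 + 9/10 = 39/10
1 + 1/(39/10) = 1 + 10/39 = 49/39
4 + 1/(49/39) = 4 + 39/49 = 235/49

235/49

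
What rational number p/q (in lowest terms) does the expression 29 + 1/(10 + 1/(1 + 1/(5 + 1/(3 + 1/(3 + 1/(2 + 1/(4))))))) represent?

Start with 4.
2 + 1/(4/1) = 2 + 1/4 = 9/4
3 + 1/(9/4) = 3 + 4/9 = 31/9
3 + 1/(31/9) = 3 + 9/31 = 102/31
5 + 1/(102/31) = 5 + 31/102 = 541/102
1 + 1/(541/102) = 1 + 102/541 = 643/541
10 + 1/(643/541) = 10 + 541/643 = 6971/643
29 + 1/(6971/643) = 29 + 643/6971 = 202802/6971

202802/6971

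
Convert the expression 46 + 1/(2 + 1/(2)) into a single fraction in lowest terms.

232/5

Starting at the tail and folding back:
Start with 2.
2 + 1/(2/1) = 2 + 1/2 = 5/2
46 + 1/(5/2) = 46 + 2/5 = 232/5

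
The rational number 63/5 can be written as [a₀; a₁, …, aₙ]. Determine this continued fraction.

⌊63/5⌋ = 12, remainder 3
⌊5/3⌋ = 1, remainder 2
⌊3/2⌋ = 1, remainder 1
⌊2/1⌋ = 2, remainder 0

[12; 1, 1, 2]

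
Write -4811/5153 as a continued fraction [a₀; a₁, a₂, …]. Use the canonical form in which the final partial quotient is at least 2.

Apply division with remainder until the remainder is 0:
-4811 = -1·5153 + 342, so a_0 = -1
5153 = 15·342 + 23, so a_1 = 15
342 = 14·23 + 20, so a_2 = 14
23 = 1·20 + 3, so a_3 = 1
20 = 6·3 + 2, so a_4 = 6
3 = 1·2 + 1, so a_5 = 1
2 = 2·1 + 0, so a_6 = 2

[-1; 15, 14, 1, 6, 1, 2]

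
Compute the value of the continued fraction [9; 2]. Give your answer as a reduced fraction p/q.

a_0 = 9: 9/1
a_1 = 2: 19/2

19/2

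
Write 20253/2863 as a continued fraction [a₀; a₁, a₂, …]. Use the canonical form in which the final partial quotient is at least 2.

[7; 13, 1, 1, 52, 2]

20253 ÷ 2863 → quotient 7, remainder 212
2863 ÷ 212 → quotient 13, remainder 107
212 ÷ 107 → quotient 1, remainder 105
107 ÷ 105 → quotient 1, remainder 2
105 ÷ 2 → quotient 52, remainder 1
2 ÷ 1 → quotient 2, remainder 0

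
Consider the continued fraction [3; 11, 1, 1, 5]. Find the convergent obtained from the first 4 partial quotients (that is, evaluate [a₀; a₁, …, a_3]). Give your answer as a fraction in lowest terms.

Starting at the tail and folding back:
Start with 1.
1 + 1/(1/1) = 1 + 1/1 = 2/1
11 + 1/(2/1) = 11 + 1/2 = 23/2
3 + 1/(23/2) = 3 + 2/23 = 71/23

71/23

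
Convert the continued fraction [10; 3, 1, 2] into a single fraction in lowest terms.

Use the convergent recurrence hₖ = aₖ·hₖ₋₁ + hₖ₋₂ (and likewise for the denominators kₖ):
a_0 = 10: 10/1
a_1 = 3: 31/3
a_2 = 1: 41/4
a_3 = 2: 113/11

113/11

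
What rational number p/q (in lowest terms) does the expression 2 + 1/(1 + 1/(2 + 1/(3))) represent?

27/10

Start with 3.
2 + 1/(3/1) = 2 + 1/3 = 7/3
1 + 1/(7/3) = 1 + 3/7 = 10/7
2 + 1/(10/7) = 2 + 7/10 = 27/10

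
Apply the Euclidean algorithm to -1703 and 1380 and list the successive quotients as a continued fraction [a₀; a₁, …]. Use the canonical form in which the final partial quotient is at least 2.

[-2; 1, 3, 3, 1, 2, 29]

Apply division with remainder until the remainder is 0:
-1703 = -2·1380 + 1057, so a_0 = -2
1380 = 1·1057 + 323, so a_1 = 1
1057 = 3·323 + 88, so a_2 = 3
323 = 3·88 + 59, so a_3 = 3
88 = 1·59 + 29, so a_4 = 1
59 = 2·29 + 1, so a_5 = 2
29 = 29·1 + 0, so a_6 = 29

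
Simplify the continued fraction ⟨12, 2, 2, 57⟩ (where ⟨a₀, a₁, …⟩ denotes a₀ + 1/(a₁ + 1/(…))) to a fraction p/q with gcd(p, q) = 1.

Start with 57.
2 + 1/(57/1) = 2 + 1/57 = 115/57
2 + 1/(115/57) = 2 + 57/115 = 287/115
12 + 1/(287/115) = 12 + 115/287 = 3559/287

3559/287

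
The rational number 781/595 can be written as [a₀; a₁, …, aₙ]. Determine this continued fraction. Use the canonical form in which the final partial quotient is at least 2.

Repeatedly divide and take the remainder:
781 = 1·595 + 186, so a_0 = 1
595 = 3·186 + 37, so a_1 = 3
186 = 5·37 + 1, so a_2 = 5
37 = 37·1 + 0, so a_3 = 37

[1; 3, 5, 37]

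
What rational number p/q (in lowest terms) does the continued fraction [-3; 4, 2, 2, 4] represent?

Build up convergents one term at a time:
a_0 = -3: -3/1
a_1 = 4: -11/4
a_2 = 2: -25/9
a_3 = 2: -61/22
a_4 = 4: -269/97

-269/97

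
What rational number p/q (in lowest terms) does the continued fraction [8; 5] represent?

a_0 = 8: 8/1
a_1 = 5: 41/5

41/5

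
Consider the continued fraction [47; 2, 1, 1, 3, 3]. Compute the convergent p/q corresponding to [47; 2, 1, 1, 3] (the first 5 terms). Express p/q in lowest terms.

853/18

Compute successive convergents:
a_0 = 47: 47/1
a_1 = 2: 95/2
a_2 = 1: 142/3
a_3 = 1: 237/5
a_4 = 3: 853/18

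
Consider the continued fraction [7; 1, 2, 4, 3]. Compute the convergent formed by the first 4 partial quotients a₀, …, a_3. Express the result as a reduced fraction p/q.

100/13

Start with 4.
2 + 1/(4/1) = 2 + 1/4 = 9/4
1 + 1/(9/4) = 1 + 4/9 = 13/9
7 + 1/(13/9) = 7 + 9/13 = 100/13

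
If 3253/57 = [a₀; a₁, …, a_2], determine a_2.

4

Apply division with remainder until the remainder is 0:
3253 ÷ 57 → quotient 57, remainder 4
57 ÷ 4 → quotient 14, remainder 1
4 ÷ 1 → quotient 4, remainder 0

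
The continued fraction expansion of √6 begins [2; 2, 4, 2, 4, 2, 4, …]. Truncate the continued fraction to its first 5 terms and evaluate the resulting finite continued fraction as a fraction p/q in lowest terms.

Collapse the nested fraction from the inside out:
Start with 4.
2 + 1/(4/1) = 2 + 1/4 = 9/4
4 + 1/(9/4) = 4 + 4/9 = 40/9
2 + 1/(40/9) = 2 + 9/40 = 89/40
2 + 1/(89/40) = 2 + 40/89 = 218/89

218/89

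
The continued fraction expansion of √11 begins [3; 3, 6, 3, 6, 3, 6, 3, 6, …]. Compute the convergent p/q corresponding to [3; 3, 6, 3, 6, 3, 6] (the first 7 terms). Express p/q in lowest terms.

Collapse the nested fraction from the inside out:
Start with 6.
3 + 1/(6/1) = 3 + 1/6 = 19/6
6 + 1/(19/6) = 6 + 6/19 = 120/19
3 + 1/(120/19) = 3 + 19/120 = 379/120
6 + 1/(379/120) = 6 + 120/379 = 2394/379
3 + 1/(2394/379) = 3 + 379/2394 = 7561/2394
3 + 1/(7561/2394) = 3 + 2394/7561 = 25077/7561

25077/7561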